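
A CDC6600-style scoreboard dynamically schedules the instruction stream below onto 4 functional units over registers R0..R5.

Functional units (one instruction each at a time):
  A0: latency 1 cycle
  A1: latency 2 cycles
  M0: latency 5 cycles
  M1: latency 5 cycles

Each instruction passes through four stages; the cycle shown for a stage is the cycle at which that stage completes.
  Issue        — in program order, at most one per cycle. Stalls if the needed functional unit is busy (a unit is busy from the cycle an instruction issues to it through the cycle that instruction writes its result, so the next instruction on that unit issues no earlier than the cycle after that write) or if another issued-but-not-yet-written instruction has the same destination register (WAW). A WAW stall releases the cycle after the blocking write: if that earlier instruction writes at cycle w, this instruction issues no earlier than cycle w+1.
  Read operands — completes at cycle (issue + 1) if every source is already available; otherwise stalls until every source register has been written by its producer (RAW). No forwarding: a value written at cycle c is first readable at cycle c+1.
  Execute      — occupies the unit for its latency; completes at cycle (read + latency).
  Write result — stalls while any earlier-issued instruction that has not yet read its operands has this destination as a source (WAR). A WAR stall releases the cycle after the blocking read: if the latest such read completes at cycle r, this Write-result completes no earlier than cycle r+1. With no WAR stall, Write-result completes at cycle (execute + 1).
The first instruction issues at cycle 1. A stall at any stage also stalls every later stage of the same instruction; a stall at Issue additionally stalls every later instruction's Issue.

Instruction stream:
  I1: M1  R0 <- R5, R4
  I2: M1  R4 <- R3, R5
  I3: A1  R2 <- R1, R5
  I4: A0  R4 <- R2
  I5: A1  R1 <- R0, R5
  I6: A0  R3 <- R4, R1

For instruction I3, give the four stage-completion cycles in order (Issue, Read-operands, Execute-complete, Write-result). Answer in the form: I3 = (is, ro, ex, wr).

I3 = (10, 11, 13, 14)

t=1  I1→M1
t=2  I1 RO
t=7  I1 EX
t=8  I1 WR R0
t=9  I2→M1
t=10  I2 RO, I3→A1
t=11  I3 RO
t=13  I3 EX
t=14  I3 WR R2
t=15  I2 EX
t=16  I2 WR R4
t=17  I4→A0
t=18  I4 RO, I5→A1
t=19  I4 EX, I5 RO
t=20  I4 WR R4
t=21  I5 EX, I6→A0
t=22  I5 WR R1
t=23  I6 RO
t=24  I6 EX
t=25  I6 WR R3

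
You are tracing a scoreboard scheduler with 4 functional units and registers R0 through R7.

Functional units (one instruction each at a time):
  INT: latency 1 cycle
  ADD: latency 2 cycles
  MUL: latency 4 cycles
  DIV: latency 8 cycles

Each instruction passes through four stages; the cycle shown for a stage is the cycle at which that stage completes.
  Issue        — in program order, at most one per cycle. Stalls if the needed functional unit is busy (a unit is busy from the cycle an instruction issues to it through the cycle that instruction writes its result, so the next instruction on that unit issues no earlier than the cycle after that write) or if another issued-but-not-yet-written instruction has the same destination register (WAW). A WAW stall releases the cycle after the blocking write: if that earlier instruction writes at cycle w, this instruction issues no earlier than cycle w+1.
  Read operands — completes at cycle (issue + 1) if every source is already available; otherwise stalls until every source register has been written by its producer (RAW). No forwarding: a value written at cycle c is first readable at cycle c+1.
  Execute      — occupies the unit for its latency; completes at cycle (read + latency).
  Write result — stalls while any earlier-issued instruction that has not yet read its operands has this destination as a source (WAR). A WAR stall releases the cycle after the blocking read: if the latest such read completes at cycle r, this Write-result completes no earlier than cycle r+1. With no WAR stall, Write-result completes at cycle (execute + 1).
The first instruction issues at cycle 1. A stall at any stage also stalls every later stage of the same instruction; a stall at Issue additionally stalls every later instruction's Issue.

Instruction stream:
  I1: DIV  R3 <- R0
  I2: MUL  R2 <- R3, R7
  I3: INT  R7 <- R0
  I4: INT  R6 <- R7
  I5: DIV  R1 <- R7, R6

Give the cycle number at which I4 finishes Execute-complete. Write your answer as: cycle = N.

cycle = 16

c1: I1 dispatched to DIV
c2: I1 operands ready, I2 dispatched to MUL
c3: I3 dispatched to INT
c4: I3 operands ready
c5: I3 complete
c10: I1 complete
c11: R3←I1
c12: I2 operands ready
c13: R7←I3
c14: I4 dispatched to INT
c15: I4 operands ready, I5 dispatched to DIV
c16: I2 complete, I4 complete
c17: R2←I2, R6←I4
c18: I5 operands ready
c26: I5 complete
c27: R1←I5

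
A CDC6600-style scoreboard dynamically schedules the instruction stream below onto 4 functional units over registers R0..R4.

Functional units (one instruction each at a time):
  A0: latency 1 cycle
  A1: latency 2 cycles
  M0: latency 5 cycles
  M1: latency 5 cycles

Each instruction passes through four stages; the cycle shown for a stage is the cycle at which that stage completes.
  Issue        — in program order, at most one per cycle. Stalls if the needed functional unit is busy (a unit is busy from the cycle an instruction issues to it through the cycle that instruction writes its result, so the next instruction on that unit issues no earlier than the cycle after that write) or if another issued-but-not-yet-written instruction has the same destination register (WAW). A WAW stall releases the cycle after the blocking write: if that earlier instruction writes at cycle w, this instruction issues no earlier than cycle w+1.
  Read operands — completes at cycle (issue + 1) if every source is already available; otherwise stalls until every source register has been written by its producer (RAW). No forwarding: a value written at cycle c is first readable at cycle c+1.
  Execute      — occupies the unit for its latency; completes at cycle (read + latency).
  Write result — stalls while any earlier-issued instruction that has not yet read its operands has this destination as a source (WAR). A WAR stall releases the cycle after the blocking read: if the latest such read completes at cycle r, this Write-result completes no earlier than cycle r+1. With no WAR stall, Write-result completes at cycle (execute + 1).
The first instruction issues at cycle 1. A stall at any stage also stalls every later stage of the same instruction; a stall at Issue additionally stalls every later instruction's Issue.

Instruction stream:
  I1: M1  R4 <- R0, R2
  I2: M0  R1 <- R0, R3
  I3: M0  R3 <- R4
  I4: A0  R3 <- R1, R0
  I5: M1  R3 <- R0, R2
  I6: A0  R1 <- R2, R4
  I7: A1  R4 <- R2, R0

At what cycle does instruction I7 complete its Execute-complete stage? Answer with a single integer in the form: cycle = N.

I1: IS=1 RO=2 EX=7 WR=8
I2: IS=2 RO=3 EX=8 WR=9
I3: IS=10 RO=11 EX=16 WR=17  [struct: M0 busy until I2 writes@9]
I4: IS=18 RO=19 EX=20 WR=21  [WAW R3: wait I3 write@17]
I5: IS=22 RO=23 EX=28 WR=29  [WAW R3: wait I4 write@21]
I6: IS=23 RO=24 EX=25 WR=26
I7: IS=24 RO=25 EX=27 WR=28

cycle = 27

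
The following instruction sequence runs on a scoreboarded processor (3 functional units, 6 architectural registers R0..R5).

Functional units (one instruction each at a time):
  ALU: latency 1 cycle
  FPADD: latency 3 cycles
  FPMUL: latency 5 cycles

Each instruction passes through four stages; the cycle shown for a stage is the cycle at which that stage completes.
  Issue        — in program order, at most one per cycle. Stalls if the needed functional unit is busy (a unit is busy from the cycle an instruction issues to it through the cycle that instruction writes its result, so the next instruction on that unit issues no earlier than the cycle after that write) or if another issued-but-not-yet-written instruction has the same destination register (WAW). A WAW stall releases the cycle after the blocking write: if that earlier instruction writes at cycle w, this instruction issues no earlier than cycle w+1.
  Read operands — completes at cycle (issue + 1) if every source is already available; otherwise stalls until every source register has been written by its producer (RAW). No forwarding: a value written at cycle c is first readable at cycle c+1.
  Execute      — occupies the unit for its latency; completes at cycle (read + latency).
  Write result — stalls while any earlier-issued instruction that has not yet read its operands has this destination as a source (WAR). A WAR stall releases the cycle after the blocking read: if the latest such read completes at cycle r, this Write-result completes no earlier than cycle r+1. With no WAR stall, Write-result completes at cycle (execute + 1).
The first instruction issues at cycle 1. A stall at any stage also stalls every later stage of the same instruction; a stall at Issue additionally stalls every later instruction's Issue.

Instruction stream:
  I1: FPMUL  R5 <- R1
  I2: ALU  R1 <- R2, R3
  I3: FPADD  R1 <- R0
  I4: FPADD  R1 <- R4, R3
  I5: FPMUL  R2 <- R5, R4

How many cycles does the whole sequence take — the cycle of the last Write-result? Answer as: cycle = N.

cycle 1: I1→FPMUL
cycle 2: I1 RO, I2→ALU
cycle 3: I2 RO
cycle 4: I2 EX
cycle 5: I2 WR R1
cycle 6: I3→FPADD
cycle 7: I1 EX, I3 RO
cycle 8: I1 WR R5
cycle 10: I3 EX
cycle 11: I3 WR R1
cycle 12: I4→FPADD
cycle 13: I4 RO, I5→FPMUL
cycle 14: I5 RO
cycle 16: I4 EX
cycle 17: I4 WR R1
cycle 19: I5 EX
cycle 20: I5 WR R2

cycle = 20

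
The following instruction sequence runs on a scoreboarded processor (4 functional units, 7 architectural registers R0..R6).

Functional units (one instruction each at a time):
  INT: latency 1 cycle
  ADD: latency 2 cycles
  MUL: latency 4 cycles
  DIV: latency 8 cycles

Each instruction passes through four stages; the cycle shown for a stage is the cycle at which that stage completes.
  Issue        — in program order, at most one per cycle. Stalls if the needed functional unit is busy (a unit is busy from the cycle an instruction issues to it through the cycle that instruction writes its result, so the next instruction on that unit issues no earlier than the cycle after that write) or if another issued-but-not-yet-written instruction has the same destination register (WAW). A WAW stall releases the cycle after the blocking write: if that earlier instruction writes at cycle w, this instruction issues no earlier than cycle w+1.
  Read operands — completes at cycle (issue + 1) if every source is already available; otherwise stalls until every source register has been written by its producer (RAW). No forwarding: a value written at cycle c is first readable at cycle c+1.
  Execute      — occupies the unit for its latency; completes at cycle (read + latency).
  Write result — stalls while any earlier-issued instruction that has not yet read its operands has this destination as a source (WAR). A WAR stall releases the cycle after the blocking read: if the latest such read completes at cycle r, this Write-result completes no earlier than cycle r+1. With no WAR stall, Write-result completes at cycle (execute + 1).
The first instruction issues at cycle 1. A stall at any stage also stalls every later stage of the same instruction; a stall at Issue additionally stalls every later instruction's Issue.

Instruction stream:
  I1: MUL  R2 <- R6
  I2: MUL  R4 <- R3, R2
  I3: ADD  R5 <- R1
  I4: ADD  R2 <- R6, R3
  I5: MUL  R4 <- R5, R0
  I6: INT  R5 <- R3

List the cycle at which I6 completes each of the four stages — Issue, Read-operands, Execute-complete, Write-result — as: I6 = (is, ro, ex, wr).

I6 = (16, 17, 18, 19)

c1: issue I1 (MUL)
c2: I1 read-ops
c6: I1 finished on MUL
c7: I1→R2
c8: issue I2 (MUL)
c9: I2 read-ops | issue I3 (ADD)
c10: I3 read-ops
c12: I3 finished on ADD
c13: I2 finished on MUL | I3→R5
c14: I2→R4 | issue I4 (ADD)
c15: I4 read-ops | issue I5 (MUL)
c16: I5 read-ops | issue I6 (INT)
c17: I4 finished on ADD | I6 read-ops
c18: I4→R2 | I6 finished on INT
c19: I6→R5
c20: I5 finished on MUL
c21: I5→R4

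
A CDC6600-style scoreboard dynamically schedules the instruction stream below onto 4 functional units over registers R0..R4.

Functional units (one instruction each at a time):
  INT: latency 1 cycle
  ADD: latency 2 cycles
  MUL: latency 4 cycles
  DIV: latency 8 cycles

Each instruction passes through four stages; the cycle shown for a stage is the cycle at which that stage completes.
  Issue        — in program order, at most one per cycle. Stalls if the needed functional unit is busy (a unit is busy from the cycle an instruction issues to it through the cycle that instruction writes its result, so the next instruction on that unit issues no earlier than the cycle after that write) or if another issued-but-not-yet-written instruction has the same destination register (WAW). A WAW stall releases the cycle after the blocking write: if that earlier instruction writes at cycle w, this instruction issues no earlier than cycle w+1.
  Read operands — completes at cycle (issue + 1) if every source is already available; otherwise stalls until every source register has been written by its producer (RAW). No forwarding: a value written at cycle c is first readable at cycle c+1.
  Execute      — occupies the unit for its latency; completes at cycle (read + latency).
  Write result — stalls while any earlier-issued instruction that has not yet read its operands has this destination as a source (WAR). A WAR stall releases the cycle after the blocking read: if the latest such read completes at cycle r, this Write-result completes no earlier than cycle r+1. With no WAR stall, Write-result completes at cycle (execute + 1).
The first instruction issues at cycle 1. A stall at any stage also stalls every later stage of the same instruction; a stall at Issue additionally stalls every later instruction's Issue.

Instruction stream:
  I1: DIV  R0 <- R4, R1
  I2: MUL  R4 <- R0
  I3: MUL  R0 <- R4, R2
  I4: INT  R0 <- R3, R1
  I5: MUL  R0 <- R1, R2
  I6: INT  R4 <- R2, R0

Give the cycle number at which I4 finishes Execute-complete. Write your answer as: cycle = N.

cycle = 27

cycle 1: I1→DIV
cycle 2: I1 RO, I2→MUL
cycle 10: I1 EX
cycle 11: I1 WR R0
cycle 12: I2 RO
cycle 16: I2 EX
cycle 17: I2 WR R4
cycle 18: I3→MUL
cycle 19: I3 RO
cycle 23: I3 EX
cycle 24: I3 WR R0
cycle 25: I4→INT
cycle 26: I4 RO
cycle 27: I4 EX
cycle 28: I4 WR R0
cycle 29: I5→MUL
cycle 30: I5 RO, I6→INT
cycle 34: I5 EX
cycle 35: I5 WR R0
cycle 36: I6 RO
cycle 37: I6 EX
cycle 38: I6 WR R4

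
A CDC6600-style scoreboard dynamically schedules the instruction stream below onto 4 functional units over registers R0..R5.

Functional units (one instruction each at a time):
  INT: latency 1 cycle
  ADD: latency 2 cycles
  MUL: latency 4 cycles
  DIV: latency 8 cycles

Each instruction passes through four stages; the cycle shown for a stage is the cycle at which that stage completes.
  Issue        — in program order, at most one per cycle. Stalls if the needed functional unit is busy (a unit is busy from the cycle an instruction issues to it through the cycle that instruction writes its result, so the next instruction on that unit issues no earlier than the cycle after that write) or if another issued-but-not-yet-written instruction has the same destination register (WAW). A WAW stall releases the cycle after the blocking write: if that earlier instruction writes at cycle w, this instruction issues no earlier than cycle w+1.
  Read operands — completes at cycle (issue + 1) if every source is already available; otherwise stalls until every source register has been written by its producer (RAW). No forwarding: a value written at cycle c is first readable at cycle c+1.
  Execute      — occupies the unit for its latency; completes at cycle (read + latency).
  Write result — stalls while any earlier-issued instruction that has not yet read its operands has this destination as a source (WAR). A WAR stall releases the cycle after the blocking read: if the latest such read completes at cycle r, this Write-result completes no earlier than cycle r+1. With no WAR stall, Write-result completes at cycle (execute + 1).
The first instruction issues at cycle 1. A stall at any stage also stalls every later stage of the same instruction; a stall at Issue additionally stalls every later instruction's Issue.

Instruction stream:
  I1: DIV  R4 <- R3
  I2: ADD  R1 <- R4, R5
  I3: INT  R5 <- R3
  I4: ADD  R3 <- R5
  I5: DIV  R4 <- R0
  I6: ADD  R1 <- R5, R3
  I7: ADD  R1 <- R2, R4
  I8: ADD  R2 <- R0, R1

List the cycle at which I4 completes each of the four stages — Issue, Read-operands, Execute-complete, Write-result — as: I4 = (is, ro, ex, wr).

I4 = (16, 17, 19, 20)

I1  is:1  ro:2  ex:10  wr:11
I2  is:2  ro:12  ex:14  wr:15  — RAW R4: wait I1 write@11
I3  is:3  ro:4  ex:5  wr:13  — WAR R5: wait I2 read@12
I4  is:16  ro:17  ex:19  wr:20  — struct: ADD busy until I2 writes@15
I5  is:17  ro:18  ex:26  wr:27
I6  is:21  ro:22  ex:24  wr:25  — struct: ADD busy until I4 writes@20
I7  is:26  ro:28  ex:30  wr:31  — struct: ADD busy until I6 writes@25, RAW R4: wait I5 write@27
I8  is:32  ro:33  ex:35  wr:36  — struct: ADD busy until I7 writes@31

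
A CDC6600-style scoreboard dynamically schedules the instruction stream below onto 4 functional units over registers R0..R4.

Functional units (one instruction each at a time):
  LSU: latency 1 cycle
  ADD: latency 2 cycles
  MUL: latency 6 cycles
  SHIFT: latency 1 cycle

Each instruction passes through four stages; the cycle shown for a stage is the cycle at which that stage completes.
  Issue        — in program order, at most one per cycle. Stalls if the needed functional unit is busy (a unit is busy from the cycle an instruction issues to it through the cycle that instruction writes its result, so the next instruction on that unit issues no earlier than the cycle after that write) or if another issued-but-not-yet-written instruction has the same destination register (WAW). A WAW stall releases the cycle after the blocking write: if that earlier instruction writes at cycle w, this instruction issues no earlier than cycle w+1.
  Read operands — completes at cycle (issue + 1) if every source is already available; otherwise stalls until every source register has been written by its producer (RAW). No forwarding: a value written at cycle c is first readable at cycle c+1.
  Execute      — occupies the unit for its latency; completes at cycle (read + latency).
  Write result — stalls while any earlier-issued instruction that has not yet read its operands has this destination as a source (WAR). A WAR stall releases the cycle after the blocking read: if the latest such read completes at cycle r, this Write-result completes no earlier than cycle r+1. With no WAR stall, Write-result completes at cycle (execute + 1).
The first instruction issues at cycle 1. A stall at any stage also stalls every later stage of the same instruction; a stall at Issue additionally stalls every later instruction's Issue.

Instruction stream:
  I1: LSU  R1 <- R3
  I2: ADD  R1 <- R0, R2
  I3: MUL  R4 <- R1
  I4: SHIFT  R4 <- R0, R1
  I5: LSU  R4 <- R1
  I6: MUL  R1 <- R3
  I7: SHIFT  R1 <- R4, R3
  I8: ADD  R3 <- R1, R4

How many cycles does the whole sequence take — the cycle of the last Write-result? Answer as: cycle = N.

I1 -> (1, 2, 3, 4)
I2 -> (5, 6, 8, 9)  // WAW R1: wait I1 write@4
I3 -> (6, 10, 16, 17)  // RAW R1: wait I2 write@9
I4 -> (18, 19, 20, 21)  // WAW R4: wait I3 write@17
I5 -> (22, 23, 24, 25)  // WAW R4: wait I4 write@21
I6 -> (23, 24, 30, 31)
I7 -> (32, 33, 34, 35)  // WAW R1: wait I6 write@31
I8 -> (33, 36, 38, 39)  // RAW R1: wait I7 write@35

cycle = 39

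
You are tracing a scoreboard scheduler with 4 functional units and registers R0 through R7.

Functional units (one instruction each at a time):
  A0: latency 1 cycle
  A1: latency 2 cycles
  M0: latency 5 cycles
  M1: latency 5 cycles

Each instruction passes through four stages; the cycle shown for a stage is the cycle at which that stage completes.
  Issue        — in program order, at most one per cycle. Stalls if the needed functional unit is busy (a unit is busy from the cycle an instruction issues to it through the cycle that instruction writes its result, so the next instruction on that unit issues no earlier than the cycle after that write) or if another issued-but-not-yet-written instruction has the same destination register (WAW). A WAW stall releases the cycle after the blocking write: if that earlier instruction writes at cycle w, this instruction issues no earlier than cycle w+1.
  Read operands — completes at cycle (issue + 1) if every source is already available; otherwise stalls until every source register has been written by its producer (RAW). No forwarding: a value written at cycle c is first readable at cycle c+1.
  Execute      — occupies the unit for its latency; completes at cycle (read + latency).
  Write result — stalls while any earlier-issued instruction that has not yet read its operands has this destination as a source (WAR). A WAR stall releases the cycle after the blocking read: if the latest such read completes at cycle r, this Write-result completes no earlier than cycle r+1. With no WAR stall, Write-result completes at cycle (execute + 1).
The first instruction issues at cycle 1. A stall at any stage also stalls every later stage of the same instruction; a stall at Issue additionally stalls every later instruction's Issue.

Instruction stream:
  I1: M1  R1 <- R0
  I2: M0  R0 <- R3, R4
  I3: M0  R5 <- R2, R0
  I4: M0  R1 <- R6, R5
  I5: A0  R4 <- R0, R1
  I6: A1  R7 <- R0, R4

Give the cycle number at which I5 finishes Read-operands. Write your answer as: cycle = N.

t=1  I1 dispatched to M1
t=2  I1 operands ready · I2 dispatched to M0
t=3  I2 operands ready
t=7  I1 complete
t=8  R1←I1 · I2 complete
t=9  R0←I2
t=10  I3 dispatched to M0
t=11  I3 operands ready
t=16  I3 complete
t=17  R5←I3
t=18  I4 dispatched to M0
t=19  I4 operands ready · I5 dispatched to A0
t=20  I6 dispatched to A1
t=24  I4 complete
t=25  R1←I4
t=26  I5 operands ready
t=27  I5 complete
t=28  R4←I5
t=29  I6 operands ready
t=31  I6 complete
t=32  R7←I6

cycle = 26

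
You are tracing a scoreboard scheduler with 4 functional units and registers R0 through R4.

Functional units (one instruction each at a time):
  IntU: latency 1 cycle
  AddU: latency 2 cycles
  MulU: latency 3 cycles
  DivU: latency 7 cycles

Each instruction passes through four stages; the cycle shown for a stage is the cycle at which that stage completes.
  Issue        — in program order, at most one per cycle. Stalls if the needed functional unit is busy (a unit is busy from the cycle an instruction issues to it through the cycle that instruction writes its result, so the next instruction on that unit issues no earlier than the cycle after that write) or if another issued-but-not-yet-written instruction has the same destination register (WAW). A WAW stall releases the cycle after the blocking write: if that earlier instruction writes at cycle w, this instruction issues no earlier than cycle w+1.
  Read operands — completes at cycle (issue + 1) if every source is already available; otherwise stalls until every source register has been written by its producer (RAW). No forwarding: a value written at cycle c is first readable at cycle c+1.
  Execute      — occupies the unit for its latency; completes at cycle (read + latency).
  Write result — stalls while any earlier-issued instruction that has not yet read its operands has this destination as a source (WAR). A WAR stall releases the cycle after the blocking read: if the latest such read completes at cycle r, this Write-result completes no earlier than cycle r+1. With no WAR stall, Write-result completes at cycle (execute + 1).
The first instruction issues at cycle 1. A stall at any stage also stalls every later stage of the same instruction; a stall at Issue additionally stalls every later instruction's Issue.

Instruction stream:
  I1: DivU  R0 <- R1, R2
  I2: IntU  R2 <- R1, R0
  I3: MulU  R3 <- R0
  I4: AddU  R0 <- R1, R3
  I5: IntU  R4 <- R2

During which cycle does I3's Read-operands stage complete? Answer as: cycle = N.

cycle = 11

[I1] 1/2/9/10
[I2] 2/11/12/13  (RAW R0: wait I1 write@10)
[I3] 3/11/14/15  (RAW R0: wait I1 write@10)
[I4] 11/16/18/19  (WAW R0: wait I1 write@10; RAW R3: wait I3 write@15)
[I5] 14/15/16/17  (struct: IntU busy until I2 writes@13)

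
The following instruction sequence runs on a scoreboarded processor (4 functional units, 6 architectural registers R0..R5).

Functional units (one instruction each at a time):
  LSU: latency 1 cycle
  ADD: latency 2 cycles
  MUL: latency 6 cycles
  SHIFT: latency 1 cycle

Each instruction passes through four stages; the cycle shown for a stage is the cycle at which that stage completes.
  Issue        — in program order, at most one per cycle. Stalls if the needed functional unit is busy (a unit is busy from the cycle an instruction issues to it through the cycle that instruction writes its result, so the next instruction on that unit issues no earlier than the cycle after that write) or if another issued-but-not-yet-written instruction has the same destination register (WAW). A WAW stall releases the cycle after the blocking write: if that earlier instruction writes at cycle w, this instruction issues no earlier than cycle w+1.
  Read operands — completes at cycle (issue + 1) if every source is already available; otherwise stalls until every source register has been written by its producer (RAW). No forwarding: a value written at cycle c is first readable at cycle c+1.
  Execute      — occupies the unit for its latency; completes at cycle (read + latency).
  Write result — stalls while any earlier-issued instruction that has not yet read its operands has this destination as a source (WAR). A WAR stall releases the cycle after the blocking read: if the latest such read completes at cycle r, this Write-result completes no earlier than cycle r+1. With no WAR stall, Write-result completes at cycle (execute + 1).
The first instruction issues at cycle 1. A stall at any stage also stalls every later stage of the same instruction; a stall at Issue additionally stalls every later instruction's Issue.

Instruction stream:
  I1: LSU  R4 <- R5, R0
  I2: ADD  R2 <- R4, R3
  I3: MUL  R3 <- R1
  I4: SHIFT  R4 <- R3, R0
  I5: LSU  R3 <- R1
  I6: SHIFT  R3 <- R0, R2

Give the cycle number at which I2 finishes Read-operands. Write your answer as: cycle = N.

I1  is:1  ro:2  ex:3  wr:4
I2  is:2  ro:5  ex:7  wr:8  — RAW R4: wait I1 write@4
I3  is:3  ro:4  ex:10  wr:11
I4  is:5  ro:12  ex:13  wr:14  — WAW R4: wait I1 write@4, RAW R3: wait I3 write@11
I5  is:12  ro:13  ex:14  wr:15  — WAW R3: wait I3 write@11
I6  is:16  ro:17  ex:18  wr:19  — WAW R3: wait I5 write@15

cycle = 5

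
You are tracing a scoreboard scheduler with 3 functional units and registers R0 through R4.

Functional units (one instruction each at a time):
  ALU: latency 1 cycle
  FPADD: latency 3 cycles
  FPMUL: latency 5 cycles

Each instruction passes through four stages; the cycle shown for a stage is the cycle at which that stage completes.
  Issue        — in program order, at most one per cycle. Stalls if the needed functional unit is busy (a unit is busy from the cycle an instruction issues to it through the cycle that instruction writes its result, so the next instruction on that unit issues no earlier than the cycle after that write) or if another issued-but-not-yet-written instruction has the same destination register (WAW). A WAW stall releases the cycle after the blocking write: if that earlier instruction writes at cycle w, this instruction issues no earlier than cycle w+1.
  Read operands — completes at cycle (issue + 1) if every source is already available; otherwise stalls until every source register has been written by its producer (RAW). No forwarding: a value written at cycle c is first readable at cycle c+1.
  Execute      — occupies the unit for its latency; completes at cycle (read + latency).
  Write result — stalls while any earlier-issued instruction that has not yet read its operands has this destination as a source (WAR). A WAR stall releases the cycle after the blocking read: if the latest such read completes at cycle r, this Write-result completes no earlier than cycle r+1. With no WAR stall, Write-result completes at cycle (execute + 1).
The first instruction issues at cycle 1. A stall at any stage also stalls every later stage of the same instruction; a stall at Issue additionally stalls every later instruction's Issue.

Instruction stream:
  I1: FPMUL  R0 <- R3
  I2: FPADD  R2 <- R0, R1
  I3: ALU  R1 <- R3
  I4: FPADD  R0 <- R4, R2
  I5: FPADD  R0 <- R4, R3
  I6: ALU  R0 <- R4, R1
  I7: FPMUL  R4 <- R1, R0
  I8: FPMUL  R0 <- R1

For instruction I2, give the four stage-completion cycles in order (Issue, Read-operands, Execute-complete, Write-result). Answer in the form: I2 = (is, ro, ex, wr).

I2 = (2, 9, 12, 13)

[I1] 1/2/7/8
[I2] 2/9/12/13  (RAW R0: wait I1 write@8)
[I3] 3/4/5/10  (WAR R1: wait I2 read@9)
[I4] 14/15/18/19  (struct: FPADD busy until I2 writes@13)
[I5] 20/21/24/25  (struct: FPADD busy until I4 writes@19)
[I6] 26/27/28/29  (WAW R0: wait I5 write@25)
[I7] 27/30/35/36  (RAW R0: wait I6 write@29)
[I8] 37/38/43/44  (struct: FPMUL busy until I7 writes@36)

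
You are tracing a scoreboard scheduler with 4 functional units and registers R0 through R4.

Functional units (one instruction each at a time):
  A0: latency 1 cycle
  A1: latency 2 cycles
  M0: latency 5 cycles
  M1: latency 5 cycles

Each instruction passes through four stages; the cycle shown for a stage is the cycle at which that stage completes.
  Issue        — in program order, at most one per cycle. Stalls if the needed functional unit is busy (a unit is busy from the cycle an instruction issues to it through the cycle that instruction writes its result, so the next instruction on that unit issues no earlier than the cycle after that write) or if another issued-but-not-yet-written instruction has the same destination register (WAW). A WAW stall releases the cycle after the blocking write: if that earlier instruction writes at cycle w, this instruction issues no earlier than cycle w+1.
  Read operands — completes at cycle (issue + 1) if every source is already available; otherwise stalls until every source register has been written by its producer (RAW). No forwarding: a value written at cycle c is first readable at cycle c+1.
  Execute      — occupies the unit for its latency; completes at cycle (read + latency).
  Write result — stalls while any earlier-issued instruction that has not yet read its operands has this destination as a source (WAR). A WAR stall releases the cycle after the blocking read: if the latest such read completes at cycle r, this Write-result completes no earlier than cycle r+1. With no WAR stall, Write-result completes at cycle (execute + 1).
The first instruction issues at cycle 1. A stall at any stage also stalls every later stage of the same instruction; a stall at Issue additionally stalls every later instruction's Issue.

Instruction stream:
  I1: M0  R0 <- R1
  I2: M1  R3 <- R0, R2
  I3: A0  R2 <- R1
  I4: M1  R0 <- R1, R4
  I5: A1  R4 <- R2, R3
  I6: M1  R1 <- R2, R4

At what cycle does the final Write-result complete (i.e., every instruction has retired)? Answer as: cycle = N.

cycle 1: I1 dispatched to M0
cycle 2: I1 operands ready · I2 dispatched to M1
cycle 3: I3 dispatched to A0
cycle 4: I3 operands ready
cycle 5: I3 complete
cycle 7: I1 complete
cycle 8: R0←I1
cycle 9: I2 operands ready
cycle 10: R2←I3
cycle 14: I2 complete
cycle 15: R3←I2
cycle 16: I4 dispatched to M1
cycle 17: I4 operands ready · I5 dispatched to A1
cycle 18: I5 operands ready
cycle 20: I5 complete
cycle 21: R4←I5
cycle 22: I4 complete
cycle 23: R0←I4
cycle 24: I6 dispatched to M1
cycle 25: I6 operands ready
cycle 30: I6 complete
cycle 31: R1←I6

cycle = 31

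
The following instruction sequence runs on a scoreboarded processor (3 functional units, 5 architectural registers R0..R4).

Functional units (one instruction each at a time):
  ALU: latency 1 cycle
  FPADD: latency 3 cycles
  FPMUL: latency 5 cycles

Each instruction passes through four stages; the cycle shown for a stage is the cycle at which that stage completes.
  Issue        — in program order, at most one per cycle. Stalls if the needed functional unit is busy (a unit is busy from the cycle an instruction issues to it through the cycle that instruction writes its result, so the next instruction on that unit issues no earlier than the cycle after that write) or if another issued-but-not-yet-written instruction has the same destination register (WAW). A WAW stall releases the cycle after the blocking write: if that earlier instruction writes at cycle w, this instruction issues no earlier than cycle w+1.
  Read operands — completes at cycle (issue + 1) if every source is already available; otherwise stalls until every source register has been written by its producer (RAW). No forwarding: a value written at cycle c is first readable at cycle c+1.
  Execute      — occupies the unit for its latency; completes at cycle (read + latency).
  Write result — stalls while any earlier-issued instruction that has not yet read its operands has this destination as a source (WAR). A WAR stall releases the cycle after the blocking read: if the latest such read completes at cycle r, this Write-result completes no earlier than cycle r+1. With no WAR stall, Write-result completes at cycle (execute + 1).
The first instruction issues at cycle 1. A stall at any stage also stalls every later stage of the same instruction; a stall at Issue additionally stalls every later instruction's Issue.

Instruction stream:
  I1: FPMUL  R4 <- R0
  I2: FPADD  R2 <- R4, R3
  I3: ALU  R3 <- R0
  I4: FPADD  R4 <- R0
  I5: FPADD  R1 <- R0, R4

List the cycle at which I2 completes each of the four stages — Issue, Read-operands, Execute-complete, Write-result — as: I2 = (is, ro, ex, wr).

[I1] 1/2/7/8
[I2] 2/9/12/13  (RAW R4: wait I1 write@8)
[I3] 3/4/5/10  (WAR R3: wait I2 read@9)
[I4] 14/15/18/19  (struct: FPADD busy until I2 writes@13)
[I5] 20/21/24/25  (struct: FPADD busy until I4 writes@19)

I2 = (2, 9, 12, 13)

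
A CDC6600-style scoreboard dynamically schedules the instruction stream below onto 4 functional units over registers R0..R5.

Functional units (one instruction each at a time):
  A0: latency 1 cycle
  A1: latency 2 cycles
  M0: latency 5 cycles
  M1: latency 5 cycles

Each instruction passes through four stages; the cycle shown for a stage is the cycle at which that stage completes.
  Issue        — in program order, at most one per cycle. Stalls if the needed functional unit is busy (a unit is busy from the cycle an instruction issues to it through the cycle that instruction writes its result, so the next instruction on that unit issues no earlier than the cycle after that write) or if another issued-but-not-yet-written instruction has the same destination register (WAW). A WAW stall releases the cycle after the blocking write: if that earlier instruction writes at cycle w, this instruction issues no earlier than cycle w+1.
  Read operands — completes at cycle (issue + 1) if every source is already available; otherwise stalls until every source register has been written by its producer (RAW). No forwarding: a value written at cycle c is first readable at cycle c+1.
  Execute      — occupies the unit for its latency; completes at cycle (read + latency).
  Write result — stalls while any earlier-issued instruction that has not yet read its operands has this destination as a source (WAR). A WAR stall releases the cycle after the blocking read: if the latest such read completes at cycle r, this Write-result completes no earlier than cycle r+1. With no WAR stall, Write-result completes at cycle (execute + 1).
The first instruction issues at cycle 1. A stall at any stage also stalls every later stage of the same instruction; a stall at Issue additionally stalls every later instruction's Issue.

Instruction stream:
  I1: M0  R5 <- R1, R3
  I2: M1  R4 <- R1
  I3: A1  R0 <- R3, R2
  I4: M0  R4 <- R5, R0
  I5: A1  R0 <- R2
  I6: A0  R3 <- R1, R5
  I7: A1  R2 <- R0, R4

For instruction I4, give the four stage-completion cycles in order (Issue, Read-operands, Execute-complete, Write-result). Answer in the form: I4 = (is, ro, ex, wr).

I4 = (10, 11, 16, 17)

I1: IS=1 RO=2 EX=7 WR=8
I2: IS=2 RO=3 EX=8 WR=9
I3: IS=3 RO=4 EX=6 WR=7
I4: IS=10 RO=11 EX=16 WR=17  [WAW R4: wait I2 write@9]
I5: IS=11 RO=12 EX=14 WR=15
I6: IS=12 RO=13 EX=14 WR=15
I7: IS=16 RO=18 EX=20 WR=21  [struct: A1 busy until I5 writes@15; RAW R4: wait I4 write@17]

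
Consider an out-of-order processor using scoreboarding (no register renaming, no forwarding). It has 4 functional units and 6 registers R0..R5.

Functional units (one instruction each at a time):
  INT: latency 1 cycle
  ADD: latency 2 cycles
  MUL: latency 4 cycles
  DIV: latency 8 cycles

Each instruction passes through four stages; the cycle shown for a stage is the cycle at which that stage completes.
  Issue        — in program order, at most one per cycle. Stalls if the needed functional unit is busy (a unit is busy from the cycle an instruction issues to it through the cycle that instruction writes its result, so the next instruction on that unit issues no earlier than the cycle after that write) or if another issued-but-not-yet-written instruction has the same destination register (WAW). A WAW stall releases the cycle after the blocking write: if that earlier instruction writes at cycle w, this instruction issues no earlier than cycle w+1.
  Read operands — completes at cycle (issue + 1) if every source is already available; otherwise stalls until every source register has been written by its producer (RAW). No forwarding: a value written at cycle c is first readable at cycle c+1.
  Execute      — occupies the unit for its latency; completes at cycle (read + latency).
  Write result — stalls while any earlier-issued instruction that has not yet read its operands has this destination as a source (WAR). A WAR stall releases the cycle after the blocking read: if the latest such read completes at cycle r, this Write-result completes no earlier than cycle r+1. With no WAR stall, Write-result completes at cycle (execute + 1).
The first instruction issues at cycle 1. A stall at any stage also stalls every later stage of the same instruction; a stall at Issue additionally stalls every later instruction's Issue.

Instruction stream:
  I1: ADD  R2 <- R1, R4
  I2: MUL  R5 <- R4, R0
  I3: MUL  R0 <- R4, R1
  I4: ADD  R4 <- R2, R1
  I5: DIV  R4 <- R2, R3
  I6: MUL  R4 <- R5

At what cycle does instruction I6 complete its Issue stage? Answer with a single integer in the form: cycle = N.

  I1 | 1 | 2 | 4 | 5
  I2 | 2 | 3 | 7 | 8
  I3 | 9 | 10 | 14 | 15   struct: MUL busy until I2 writes@8
  I4 | 10 | 11 | 13 | 14
  I5 | 15 | 16 | 24 | 25   WAW R4: wait I4 write@14
  I6 | 26 | 27 | 31 | 32   WAW R4: wait I5 write@25

cycle = 26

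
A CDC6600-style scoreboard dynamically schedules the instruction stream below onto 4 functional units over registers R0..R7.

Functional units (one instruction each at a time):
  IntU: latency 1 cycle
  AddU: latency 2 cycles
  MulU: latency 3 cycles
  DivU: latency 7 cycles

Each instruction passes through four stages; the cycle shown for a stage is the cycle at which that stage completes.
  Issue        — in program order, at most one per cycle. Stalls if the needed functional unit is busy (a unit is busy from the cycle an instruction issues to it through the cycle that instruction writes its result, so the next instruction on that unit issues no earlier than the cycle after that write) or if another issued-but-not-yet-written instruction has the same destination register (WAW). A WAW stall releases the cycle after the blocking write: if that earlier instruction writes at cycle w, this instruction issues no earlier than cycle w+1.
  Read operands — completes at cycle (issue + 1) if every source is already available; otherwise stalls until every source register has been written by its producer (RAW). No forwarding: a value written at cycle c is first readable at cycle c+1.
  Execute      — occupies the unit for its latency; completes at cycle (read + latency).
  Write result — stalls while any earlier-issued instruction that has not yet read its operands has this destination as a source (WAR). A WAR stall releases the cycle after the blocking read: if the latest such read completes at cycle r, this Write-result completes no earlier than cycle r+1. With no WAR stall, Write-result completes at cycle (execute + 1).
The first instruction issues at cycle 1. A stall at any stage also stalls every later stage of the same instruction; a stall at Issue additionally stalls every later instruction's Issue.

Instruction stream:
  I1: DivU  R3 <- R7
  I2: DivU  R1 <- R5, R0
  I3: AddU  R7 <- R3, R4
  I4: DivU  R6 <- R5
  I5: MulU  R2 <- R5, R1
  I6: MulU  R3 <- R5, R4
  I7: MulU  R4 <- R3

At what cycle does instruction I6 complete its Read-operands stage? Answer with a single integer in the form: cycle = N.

cycle = 29

1) issue 1, read 2, done 9, write 10
2) issue 11, read 12, done 19, write 20  <struct: DivU busy until I1 writes@10>
3) issue 12, read 13, done 15, write 16
4) issue 21, read 22, done 29, write 30  <struct: DivU busy until I2 writes@20>
5) issue 22, read 23, done 26, write 27
6) issue 28, read 29, done 32, write 33  <struct: MulU busy until I5 writes@27>
7) issue 34, read 35, done 38, write 39  <struct: MulU busy until I6 writes@33>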